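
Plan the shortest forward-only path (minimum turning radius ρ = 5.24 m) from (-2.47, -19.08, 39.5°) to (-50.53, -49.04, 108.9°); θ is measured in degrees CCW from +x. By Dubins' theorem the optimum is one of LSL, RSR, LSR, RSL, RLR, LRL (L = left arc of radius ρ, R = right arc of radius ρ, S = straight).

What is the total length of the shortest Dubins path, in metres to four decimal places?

Let ψ = atan2(Δy, Δx) = atan2(-29.96, -48.06) = -148.0611° be the start→goal bearing.
Normalize: d = |goal − start| / ρ = 56.633605/5.24 = 10.807940, α = (θ_start − ψ) mod 360° = 187.5611° = 3.273559 rad, β = (θ_goal − ψ) mod 360° = 256.9611° = 4.484817 rad.
Common terms: sin α = -0.131583, cos α = -0.991305, sin β = -0.974217, cos β = -0.225612, cos(α−β) = 0.351842, d² = 116.811564. Work in radians in the unit-radius frame; every candidate has L = ρ·(t + p + q).
LSL: p² = 2 + d² − 2cos(α−β) + 2d(sin α − sin β) = 136.322148; p = √p² = 11.675708; φ = atan2(cos β − cos α, d + sin α − sin β) = 0.065627 rad; t = (φ − α) mod 2π = 3.075254 rad, q = (β − φ) mod 2π = 4.419190 rad → L = 5.24·(3.075254 + 11.675708 + 4.419190) = 5.24·19.170151 = 100.451593 m
RSR: p² = 2 + d² − 2cos(α−β) + 2d(sin β − sin α) = 99.893613; p = √p² = 9.994679; φ = atan2(cos α − cos β, d − sin α + sin β) = -0.076685 rad; t = (α − φ) mod 2π = 3.350244 rad, q = (φ − β) mod 2π = 1.721683 rad → L = 5.24·(3.350244 + 9.994679 + 1.721683) = 5.24·15.066606 = 78.949016 m
LSR: p² = d² − 2 + 2cos(α−β) + 2d(sin α + sin β) = 91.612394; p = √p² = 9.571436; φ = atan2(−cos α − cos β, d + sin α + sin β) − atan2(−2, p) = 0.330767 rad; t = (φ − α) mod 2π = 3.340394 rad, q = (φ − β) mod 2π = 2.129135 rad → L = 5.24·(3.340394 + 9.571436 + 2.129135) = 5.24·15.040965 = 78.814659 m
RSL: p² = d² − 2 + 2cos(α−β) − 2d(sin α + sin β) = 139.418100; p = √p² = 11.807544; φ = atan2(cos α + cos β, d − sin α − sin β) − atan2(2, p) = -0.269582 rad; t = (α − φ) mod 2π = 3.543140 rad, q = (β − φ) mod 2π = 4.754399 rad → L = 5.24·(3.543140 + 11.807544 + 4.754399) = 5.24·20.105084 = 105.350639 m
RLR: c = (6 − d² + 2cos(α−β) + 2d(sin α − sin β))/8 = -11.486702, |c| > 1 → infeasible
LRL: c = (6 − d² + 2cos(α−β) − 2d(sin α − sin β))/8 = -16.040269, |c| > 1 → infeasible
Shortest: LSR with L = 78.814659 m ≈ 78.8147 m

78.8147 m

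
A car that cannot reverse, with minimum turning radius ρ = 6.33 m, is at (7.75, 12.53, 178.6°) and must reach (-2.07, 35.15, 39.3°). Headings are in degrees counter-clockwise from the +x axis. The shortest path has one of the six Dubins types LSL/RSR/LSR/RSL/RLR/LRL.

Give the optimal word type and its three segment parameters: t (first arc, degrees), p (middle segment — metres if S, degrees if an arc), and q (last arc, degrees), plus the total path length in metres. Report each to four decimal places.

RSR: t = 60.9645°, p = 12.8607 m, q = 78.3355°, L = 28.2504 m

Let ψ = atan2(Δy, Δx) = atan2(22.62, -9.82) = 113.4671° be the start→goal bearing.
Normalize: d = |goal − start| / ρ = 24.659619/6.33 = 3.895674, α = (θ_start − ψ) mod 360° = 65.1329° = 1.136784 rad, β = (θ_goal − ψ) mod 360° = 285.8329° = 4.988726 rad.
Common terms: sin α = 0.907286, cos α = 0.420514, sin β = -0.962061, cos β = 0.272833, cos(α−β) = -0.758134, d² = 15.176279. Work in radians in the unit-radius frame; every candidate has L = ρ·(t + p + q).
LSL: p² = 2 + d² − 2cos(α−β) + 2d(sin α − sin β) = 33.257284; p = √p² = 5.766913; φ = atan2(cos β − cos α, d + sin α − sin β) = -0.025611 rad; t = (φ − α) mod 2π = 5.120790 rad, q = (β − φ) mod 2π = 5.014337 rad → L = 6.33·(5.120790 + 5.766913 + 5.014337) = 6.33·15.902040 = 100.659912 m
RSR: p² = 2 + d² − 2cos(α−β) + 2d(sin β − sin α) = 4.127812; p = √p² = 2.031702; φ = atan2(cos α − cos β, d − sin α + sin β) = 0.072753 rad; t = (α − φ) mod 2π = 1.064032 rad, q = (φ − β) mod 2π = 1.367212 rad → L = 6.33·(1.064032 + 2.031702 + 1.367212) = 6.33·4.462945 = 28.250444 m
LSR: p² = d² − 2 + 2cos(α−β) + 2d(sin α + sin β) = 11.233235; p = √p² = 3.351602; φ = atan2(−cos α − cos β, d + sin α + sin β) − atan2(−2, p) = 0.359418 rad; t = (φ − α) mod 2π = 5.505819 rad, q = (φ − β) mod 2π = 1.653877 rad → L = 6.33·(5.505819 + 3.351602 + 1.653877) = 6.33·10.511298 = 66.536515 m
RSL: p² = d² − 2 + 2cos(α−β) − 2d(sin α + sin β) = 12.086785; p = √p² = 3.476605; φ = atan2(cos α + cos β, d − sin α − sin β) − atan2(2, p) = -0.348299 rad; t = (α − φ) mod 2π = 1.485083 rad, q = (β − φ) mod 2π = 5.337024 rad → L = 6.33·(1.485083 + 3.476605 + 5.337024) = 6.33·10.298712 = 65.190849 m
RLR: c = (6 − d² + 2cos(α−β) + 2d(sin α − sin β))/8 = 0.484024; p = 2π − arccos c = 5.217636 rad; φ = atan2(cos α − cos β, d − sin α + sin β) = 0.072753 rad; t = (α − φ + p/2) mod 2π = 3.672850 rad, q = (α − β − t + p) mod 2π = 3.976030 rad → L = 6.33·(3.672850 + 5.217636 + 3.976030) = 6.33·12.866516 = 81.445043 m
LRL: c = (6 − d² + 2cos(α−β) − 2d(sin α − sin β))/8 = -3.157160, |c| > 1 → infeasible
Shortest: RSR with L = 28.250444 m ≈ 28.2504 m
Convert RSR to answer units (arcs ×180/π): t = 1.064032·180/π = 60.9645°, p = ρ·p = 6.33·2.031702 = 12.8607 m, q = 1.367212·180/π = 78.3355°, L = 28.2504 m.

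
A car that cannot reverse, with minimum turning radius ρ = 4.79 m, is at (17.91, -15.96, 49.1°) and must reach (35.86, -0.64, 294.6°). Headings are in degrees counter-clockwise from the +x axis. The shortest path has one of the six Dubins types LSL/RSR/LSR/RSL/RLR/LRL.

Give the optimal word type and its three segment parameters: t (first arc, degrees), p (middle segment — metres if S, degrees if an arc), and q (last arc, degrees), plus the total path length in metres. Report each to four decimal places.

LSR: t = 10.1338°, p = 17.5620 m, q = 124.6338°, L = 28.8287 m

Let ψ = atan2(Δy, Δx) = atan2(15.32, 17.95) = 40.4802° be the start→goal bearing.
Normalize: d = |goal − start| / ρ = 23.598833/4.79 = 4.926687, α = (θ_start − ψ) mod 360° = 8.6198° = 0.150445 rad, β = (θ_goal − ψ) mod 360° = 254.1198° = 4.435228 rad.
Common terms: sin α = 0.149878, cos α = 0.988705, sin β = -0.961836, cos β = -0.273626, cos(α−β) = -0.414693, d² = 24.272249. Work in radians in the unit-radius frame; every candidate has L = ρ·(t + p + q).
LSL: p² = 2 + d² − 2cos(α−β) + 2d(sin α − sin β) = 38.055769; p = √p² = 6.168936; φ = atan2(cos β − cos α, d + sin α − sin β) = -0.206083 rad; t = (φ − α) mod 2π = 5.926658 rad, q = (β − φ) mod 2π = 4.641311 rad → L = 4.79·(5.926658 + 6.168936 + 4.641311) = 4.79·16.736904 = 80.169772 m
RSR: p² = 2 + d² − 2cos(α−β) + 2d(sin β − sin α) = 16.147501; p = √p² = 4.018395; φ = atan2(cos α − cos β, d − sin α + sin β) = 0.319549 rad; t = (α − φ) mod 2π = 6.114081 rad, q = (φ − β) mod 2π = 2.167506 rad → L = 4.79·(6.114081 + 4.018395 + 2.167506) = 4.79·12.299983 = 58.916917 m
LSR: p² = d² − 2 + 2cos(α−β) + 2d(sin α + sin β) = 13.442332; p = √p² = 3.666379; φ = atan2(−cos α − cos β, d + sin α + sin β) − atan2(−2, p) = 0.327313 rad; t = (φ − α) mod 2π = 0.176869 rad, q = (φ − β) mod 2π = 2.175271 rad → L = 4.79·(0.176869 + 3.666379 + 2.175271) = 4.79·6.018518 = 28.828700 m
RSL: p² = d² − 2 + 2cos(α−β) − 2d(sin α + sin β) = 29.443392; p = √p² = 5.426177; φ = atan2(cos α + cos β, d − sin α − sin β) − atan2(2, p) = -0.229165 rad; t = (α − φ) mod 2π = 0.379610 rad, q = (β − φ) mod 2π = 4.664393 rad → L = 4.79·(0.379610 + 5.426177 + 4.664393) = 4.79·10.470179 = 50.152158 m
RLR: c = (6 − d² + 2cos(α−β) + 2d(sin α − sin β))/8 = -1.018438, |c| > 1 → infeasible
LRL: c = (6 − d² + 2cos(α−β) − 2d(sin α − sin β))/8 = -3.756971, |c| > 1 → infeasible
Shortest: LSR with L = 28.828700 m ≈ 28.8287 m
Convert LSR to answer units (arcs ×180/π): t = 0.176869·180/π = 10.1338°, p = ρ·p = 4.79·3.666379 = 17.5620 m, q = 2.175271·180/π = 124.6338°, L = 28.8287 m.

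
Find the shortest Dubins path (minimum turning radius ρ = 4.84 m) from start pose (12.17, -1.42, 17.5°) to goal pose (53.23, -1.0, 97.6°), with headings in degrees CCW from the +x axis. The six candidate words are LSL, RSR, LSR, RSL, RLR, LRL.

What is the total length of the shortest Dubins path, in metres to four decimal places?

Let ψ = atan2(Δy, Δx) = atan2(0.42, 41.06) = 0.5861° be the start→goal bearing.
Normalize: d = |goal − start| / ρ = 41.062148/4.84 = 8.483915, α = (θ_start − ψ) mod 360° = 16.9139° = 0.295204 rad, β = (θ_goal − ψ) mod 360° = 97.0139° = 1.693213 rad.
Common terms: sin α = 0.290935, cos α = 0.956743, sin β = 0.992516, cos β = -0.122111, cos(α−β) = 0.171929, d² = 71.976812. Work in radians in the unit-radius frame; every candidate has L = ρ·(t + p + q).
LSL: p² = 2 + d² − 2cos(α−β) + 2d(sin α − sin β) = 61.728640; p = √p² = 7.856758; φ = atan2(cos β − cos α, d + sin α − sin β) = -0.137751 rad; t = (φ − α) mod 2π = 5.850231 rad, q = (β − φ) mod 2π = 1.830963 rad → L = 4.84·(5.850231 + 7.856758 + 1.830963) = 4.84·15.537952 = 75.203686 m
RSR: p² = 2 + d² − 2cos(α−β) + 2d(sin β − sin α) = 85.537267; p = √p² = 9.248636; φ = atan2(cos α − cos β, d − sin α + sin β) = 0.116916 rad; t = (α − φ) mod 2π = 0.178288 rad, q = (φ − β) mod 2π = 4.706889 rad → L = 4.84·(0.178288 + 9.248636 + 4.706889) = 4.84·14.133813 = 68.407653 m
LSR: p² = d² − 2 + 2cos(α−β) + 2d(sin α + sin β) = 92.098057; p = √p² = 9.596773; φ = atan2(−cos α − cos β, d + sin α + sin β) − atan2(−2, p) = 0.120219 rad; t = (φ − α) mod 2π = 6.108200 rad, q = (φ − β) mod 2π = 4.710191 rad → L = 4.84·(6.108200 + 9.596773 + 4.710191) = 4.84·20.415164 = 98.809394 m
RSL: p² = d² − 2 + 2cos(α−β) − 2d(sin α + sin β) = 48.543283; p = √p² = 6.967301; φ = atan2(cos α + cos β, d − sin α − sin β) − atan2(2, p) = -0.164140 rad; t = (α − φ) mod 2π = 0.459344 rad, q = (β − φ) mod 2π = 1.857353 rad → L = 4.84·(0.459344 + 6.967301 + 1.857353) = 4.84·9.283998 = 44.934552 m
RLR: c = (6 − d² + 2cos(α−β) + 2d(sin α − sin β))/8 = -9.692158, |c| > 1 → infeasible
LRL: c = (6 − d² + 2cos(α−β) − 2d(sin α − sin β))/8 = -6.716080, |c| > 1 → infeasible
Shortest: RSL with L = 44.934552 m ≈ 44.9346 m

44.9346 m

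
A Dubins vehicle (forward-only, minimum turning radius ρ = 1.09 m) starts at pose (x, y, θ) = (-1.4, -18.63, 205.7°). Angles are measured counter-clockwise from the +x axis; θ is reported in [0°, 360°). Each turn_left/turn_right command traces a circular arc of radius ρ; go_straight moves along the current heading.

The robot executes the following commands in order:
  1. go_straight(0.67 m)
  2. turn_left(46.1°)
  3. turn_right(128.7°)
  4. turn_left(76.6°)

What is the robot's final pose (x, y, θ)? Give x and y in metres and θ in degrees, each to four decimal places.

set_pose: (x, y, θ) = (-1.4000, -18.6300, 205.7000°), ρ = 1.09
go_straight(0.67): x += 0.67·cos θ, y += 0.67·sin θ → (-2.0037, -18.9206, 205.7000°)
turn_left(46.1°): centre at ρ to the left, rotate +46.1° → (-2.5665, -19.5623, 251.8000°)
turn_right(128.7°): centre at ρ to the right, rotate −128.7° → (-4.5151, -19.8171, 123.1000°)
turn_left(76.6°): centre at ρ to the left, rotate +76.6° → (-5.7956, -19.3861, 199.7000°)

(-5.7956, -19.3861, 199.7000°)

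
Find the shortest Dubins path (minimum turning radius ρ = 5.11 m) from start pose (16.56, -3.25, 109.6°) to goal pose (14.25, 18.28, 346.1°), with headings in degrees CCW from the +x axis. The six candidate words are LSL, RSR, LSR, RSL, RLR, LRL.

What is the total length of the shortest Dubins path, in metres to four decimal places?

28.0657 m

Let ψ = atan2(Δy, Δx) = atan2(21.53, -2.31) = 96.1240° be the start→goal bearing.
Normalize: d = |goal − start| / ρ = 21.653568/5.11 = 4.237489, α = (θ_start − ψ) mod 360° = 13.4760° = 0.235201 rad, β = (θ_goal − ψ) mod 360° = 249.9760° = 4.362905 rad.
Common terms: sin α = 0.233039, cos α = 0.972467, sin β = -0.939550, cos β = -0.342413, cos(α−β) = -0.551937, d² = 17.956311. Work in radians in the unit-radius frame; every candidate has L = ρ·(t + p + q).
LSL: p² = 2 + d² − 2cos(α−β) + 2d(sin α − sin β) = 30.997844; p = √p² = 5.567571; φ = atan2(cos β − cos α, d + sin α − sin β) = -0.238420 rad; t = (φ − α) mod 2π = 5.809564 rad, q = (β − φ) mod 2π = 4.601325 rad → L = 5.11·(5.809564 + 5.567571 + 4.601325) = 5.11·15.978460 = 81.649929 m
RSR: p² = 2 + d² − 2cos(α−β) + 2d(sin β − sin α) = 11.122526; p = √p² = 3.335045; φ = atan2(cos α − cos β, d − sin α + sin β) = 0.405264 rad; t = (α − φ) mod 2π = 6.113122 rad, q = (φ − β) mod 2π = 2.325545 rad → L = 5.11·(6.113122 + 3.335045 + 2.325545) = 5.11·11.773712 = 60.163669 m
LSR: p² = d² − 2 + 2cos(α−β) + 2d(sin α + sin β) = 8.864774; p = √p² = 2.977377; φ = atan2(−cos α − cos β, d + sin α + sin β) − atan2(−2, p) = 0.414923 rad; t = (φ − α) mod 2π = 0.179722 rad, q = (φ − β) mod 2π = 2.335204 rad → L = 5.11·(0.179722 + 2.977377 + 2.335204) = 5.11·5.492303 = 28.065669 m
RSL: p² = d² − 2 + 2cos(α−β) − 2d(sin α + sin β) = 20.840101; p = √p² = 4.565096; φ = atan2(cos α + cos β, d − sin α − sin β) − atan2(2, p) = -0.286165 rad; t = (α − φ) mod 2π = 0.521366 rad, q = (β − φ) mod 2π = 4.649070 rad → L = 5.11·(0.521366 + 4.565096 + 4.649070) = 5.11·9.735532 = 49.748567 m
RLR: c = (6 − d² + 2cos(α−β) + 2d(sin α − sin β))/8 = -0.390316; p = 2π − arccos c = 4.311414 rad; φ = atan2(cos α − cos β, d − sin α + sin β) = 0.405264 rad; t = (α − φ + p/2) mod 2π = 1.985644 rad, q = (α − β − t + p) mod 2π = 4.481252 rad → L = 5.11·(1.985644 + 4.311414 + 4.481252) = 5.11·10.778310 = 55.077166 m
LRL: c = (6 − d² + 2cos(α−β) − 2d(sin α − sin β))/8 = -2.874731, |c| > 1 → infeasible
Shortest: LSR with L = 28.065669 m ≈ 28.0657 m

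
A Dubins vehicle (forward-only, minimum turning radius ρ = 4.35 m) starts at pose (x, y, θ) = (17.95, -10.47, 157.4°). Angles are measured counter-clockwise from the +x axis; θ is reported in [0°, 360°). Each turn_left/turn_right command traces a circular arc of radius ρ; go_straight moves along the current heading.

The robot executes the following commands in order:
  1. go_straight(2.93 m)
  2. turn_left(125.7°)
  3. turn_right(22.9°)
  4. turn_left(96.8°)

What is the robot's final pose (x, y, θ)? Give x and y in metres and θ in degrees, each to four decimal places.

set_pose: (x, y, θ) = (17.9500, -10.4700, 157.4000°), ρ = 4.35
go_straight(2.93): x += 2.93·cos θ, y += 2.93·sin θ → (15.2450, -9.3440, 157.4000°)
turn_left(125.7°): centre at ρ to the left, rotate +125.7° → (9.3365, -14.3459, 283.1000°)
turn_right(22.9°): centre at ρ to the right, rotate −22.9° → (9.3862, -16.0723, 260.2000°)
turn_left(96.8°): centre at ρ to the left, rotate +96.8° → (13.4451, -21.1567, 357.0000°)

(13.4451, -21.1567, 357.0000°)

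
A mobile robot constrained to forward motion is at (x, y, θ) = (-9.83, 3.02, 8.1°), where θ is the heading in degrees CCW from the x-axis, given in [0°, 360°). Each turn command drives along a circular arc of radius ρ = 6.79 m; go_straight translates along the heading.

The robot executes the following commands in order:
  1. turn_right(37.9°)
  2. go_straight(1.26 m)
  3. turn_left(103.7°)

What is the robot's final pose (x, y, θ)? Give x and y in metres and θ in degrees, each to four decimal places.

(5.4927, 5.5728, 73.9000°)

set_pose: (x, y, θ) = (-9.8300, 3.0200, 8.1000°), ρ = 6.79
turn_right(37.9°): centre at ρ to the right, rotate −37.9° → (-5.4988, 2.1899, -29.8000° ≡ 330.2000°)
go_straight(1.26): x += 1.26·cos θ, y += 1.26·sin θ → (-4.4054, 1.5637, 330.2000°)
turn_left(103.7°): centre at ρ to the left, rotate +103.7° → (5.4927, 5.5728, 433.9000° ≡ 73.9000°)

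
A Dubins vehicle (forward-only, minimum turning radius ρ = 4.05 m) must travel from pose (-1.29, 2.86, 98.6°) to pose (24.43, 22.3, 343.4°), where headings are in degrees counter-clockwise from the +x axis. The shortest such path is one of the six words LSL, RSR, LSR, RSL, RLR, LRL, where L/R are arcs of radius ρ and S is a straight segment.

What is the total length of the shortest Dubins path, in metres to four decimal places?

Let ψ = atan2(Δy, Δx) = atan2(19.44, 25.72) = 37.0832° be the start→goal bearing.
Normalize: d = |goal − start| / ρ = 32.240223/4.05 = 7.960549, α = (θ_start − ψ) mod 360° = 61.5168° = 1.073671 rad, β = (θ_goal − ψ) mod 360° = 306.3168° = 5.346237 rad.
Common terms: sin α = 0.878957, cos α = 0.476900, sin β = -0.805754, cos β = 0.592250, cos(α−β) = -0.425779, d² = 63.370340. Work in radians in the unit-radius frame; every candidate has L = ρ·(t + p + q).
LSL: p² = 2 + d² − 2cos(α−β) + 2d(sin α − sin β) = 93.044356; p = √p² = 9.645950; φ = atan2(cos β − cos α, d + sin α − sin β) = 0.011959 rad; t = (φ − α) mod 2π = 5.221472 rad, q = (β − φ) mod 2π = 5.334279 rad → L = 4.05·(5.221472 + 9.645950 + 5.334279) = 4.05·20.201702 = 81.816891 m
RSR: p² = 2 + d² − 2cos(α−β) + 2d(sin β − sin α) = 39.399441; p = √p² = 6.276897; φ = atan2(cos α − cos β, d − sin α + sin β) = -0.018378 rad; t = (α − φ) mod 2π = 1.092049 rad, q = (φ − β) mod 2π = 0.918570 rad → L = 4.05·(1.092049 + 6.276897 + 0.918570) = 4.05·8.287517 = 33.564443 m
LSR: p² = d² − 2 + 2cos(α−β) + 2d(sin α + sin β) = 61.684256; p = √p² = 7.853932; φ = atan2(−cos α − cos β, d + sin α + sin β) − atan2(−2, p) = 0.117045 rad; t = (φ − α) mod 2π = 5.326559 rad, q = (φ − β) mod 2π = 1.053993 rad → L = 4.05·(5.326559 + 7.853932 + 1.053993) = 4.05·14.234484 = 57.649660 m
RSL: p² = d² − 2 + 2cos(α−β) − 2d(sin α + sin β) = 59.353307; p = √p² = 7.704110; φ = atan2(cos α + cos β, d − sin α − sin β) − atan2(2, p) = -0.119264 rad; t = (α − φ) mod 2π = 1.192935 rad, q = (β − φ) mod 2π = 5.465501 rad → L = 4.05·(1.192935 + 7.704110 + 5.465501) = 4.05·14.362546 = 58.168310 m
RLR: c = (6 − d² + 2cos(α−β) + 2d(sin α − sin β))/8 = -3.924930, |c| > 1 → infeasible
LRL: c = (6 − d² + 2cos(α−β) − 2d(sin α − sin β))/8 = -10.630545, |c| > 1 → infeasible
Shortest: RSR with L = 33.564443 m ≈ 33.5644 m

33.5644 m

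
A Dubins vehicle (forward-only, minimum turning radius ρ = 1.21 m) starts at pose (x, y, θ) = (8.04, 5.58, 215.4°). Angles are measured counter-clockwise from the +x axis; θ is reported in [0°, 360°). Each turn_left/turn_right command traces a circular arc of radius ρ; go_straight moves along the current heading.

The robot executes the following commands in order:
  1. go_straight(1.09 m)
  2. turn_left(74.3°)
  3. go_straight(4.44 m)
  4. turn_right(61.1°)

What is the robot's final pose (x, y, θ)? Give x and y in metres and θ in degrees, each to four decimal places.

(7.9784, -1.8338, 228.6000°)

set_pose: (x, y, θ) = (8.0400, 5.5800, 215.4000°), ρ = 1.21
go_straight(1.09): x += 1.09·cos θ, y += 1.09·sin θ → (7.1515, 4.9486, 215.4000°)
turn_left(74.3°): centre at ρ to the left, rotate +74.3° → (6.7133, 3.5544, 289.7000°)
go_straight(4.44): x += 4.44·cos θ, y += 4.44·sin θ → (8.2100, -0.6257, 289.7000°)
turn_right(61.1°): centre at ρ to the right, rotate −61.1° → (7.9784, -1.8338, 228.6000°)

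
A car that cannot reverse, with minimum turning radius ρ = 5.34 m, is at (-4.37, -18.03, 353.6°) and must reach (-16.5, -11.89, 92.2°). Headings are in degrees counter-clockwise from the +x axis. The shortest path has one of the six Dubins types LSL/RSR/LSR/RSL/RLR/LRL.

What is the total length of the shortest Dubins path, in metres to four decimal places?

37.5606 m

Let ψ = atan2(Δy, Δx) = atan2(6.14, -12.13) = 153.1522° be the start→goal bearing.
Normalize: d = |goal − start| / ρ = 13.595459/5.34 = 2.545966, α = (θ_start − ψ) mod 360° = 200.4478° = 3.498473 rad, β = (θ_goal − ψ) mod 360° = 299.0478° = 5.219368 rad.
Common terms: sin α = -0.349353, cos α = -0.936991, sin β = -0.874215, cos β = 0.485538, cos(α−β) = -0.149535, d² = 6.481943. Work in radians in the unit-radius frame; every candidate has L = ρ·(t + p + q).
LSL: p² = 2 + d² − 2cos(α−β) + 2d(sin α − sin β) = 11.453576; p = √p² = 3.384313; φ = atan2(cos β − cos α, d + sin α − sin β) = 0.433809 rad; t = (φ − α) mod 2π = 3.218521 rad, q = (β − φ) mod 2π = 4.785559 rad → L = 5.34·(3.218521 + 3.384313 + 4.785559) = 5.34·11.388393 = 60.814020 m
RSR: p² = 2 + d² − 2cos(α−β) + 2d(sin β − sin α) = 6.108452; p = √p² = 2.471528; φ = atan2(cos α − cos β, d − sin α + sin β) = -0.613297 rad; t = (α − φ) mod 2π = 4.111770 rad, q = (φ − β) mod 2π = 0.450520 rad → L = 5.34·(4.111770 + 2.471528 + 0.450520) = 5.34·7.033819 = 37.560593 m
LSR: p² = d² − 2 + 2cos(α−β) + 2d(sin α + sin β) = -2.047455 < 0 → infeasible
RSL: p² = d² − 2 + 2cos(α−β) − 2d(sin α + sin β) = 10.413200; p = √p² = 3.226949; φ = atan2(cos α + cos β, d − sin α − sin β) − atan2(2, p) = -0.674033 rad; t = (α − φ) mod 2π = 4.172506 rad, q = (β − φ) mod 2π = 5.893401 rad → L = 5.34·(4.172506 + 3.226949 + 5.893401) = 5.34·13.292856 = 70.983852 m
RLR: c = (6 − d² + 2cos(α−β) + 2d(sin α − sin β))/8 = 0.236444; p = 2π − arccos c = 4.951093 rad; φ = atan2(cos α − cos β, d − sin α + sin β) = -0.613297 rad; t = (α − φ + p/2) mod 2π = 0.304132 rad, q = (α − β − t + p) mod 2π = 2.926067 rad → L = 5.34·(0.304132 + 4.951093 + 2.926067) = 5.34·8.181291 = 43.688095 m
LRL: c = (6 − d² + 2cos(α−β) − 2d(sin α − sin β))/8 = -0.431697; p = 2π − arccos c = 4.266016 rad; φ = atan2(cos β − cos α, d + sin α − sin β) = 0.433809 rad; t = (φ − α + p/2) mod 2π = 5.351529 rad, q = (β − α − t + p) mod 2π = 0.635381 rad → L = 5.34·(5.351529 + 4.266016 + 0.635381) = 5.34·10.252926 = 54.750625 m
Shortest: RSR with L = 37.560593 m ≈ 37.5606 m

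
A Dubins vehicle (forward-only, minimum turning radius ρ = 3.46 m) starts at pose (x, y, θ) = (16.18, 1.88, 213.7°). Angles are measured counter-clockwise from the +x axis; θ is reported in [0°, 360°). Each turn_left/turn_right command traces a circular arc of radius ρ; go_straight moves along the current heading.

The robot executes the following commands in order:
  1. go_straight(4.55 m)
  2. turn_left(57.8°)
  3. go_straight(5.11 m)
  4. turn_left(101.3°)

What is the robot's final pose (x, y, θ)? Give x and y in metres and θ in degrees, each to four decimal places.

set_pose: (x, y, θ) = (16.1800, 1.8800, 213.7000°), ρ = 3.46
go_straight(4.55): x += 4.55·cos θ, y += 4.55·sin θ → (12.3946, -0.6445, 213.7000°)
turn_left(57.8°): centre at ρ to the left, rotate +57.8° → (10.8556, -3.6137, 271.5000°)
go_straight(5.11): x += 5.11·cos θ, y += 5.11·sin θ → (10.9893, -8.7219, 271.5000°)
turn_left(101.3°): centre at ρ to the left, rotate +101.3° → (15.2147, -12.0054, 372.8000° ≡ 12.8000°)

(15.2147, -12.0054, 12.8000°)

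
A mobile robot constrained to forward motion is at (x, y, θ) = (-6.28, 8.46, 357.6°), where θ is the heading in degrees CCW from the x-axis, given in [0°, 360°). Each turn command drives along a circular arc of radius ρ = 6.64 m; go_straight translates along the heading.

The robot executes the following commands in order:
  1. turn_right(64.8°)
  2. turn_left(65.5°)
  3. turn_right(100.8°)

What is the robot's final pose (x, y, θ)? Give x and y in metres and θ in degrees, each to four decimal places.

(11.7729, -7.7393, 257.5000°)

set_pose: (x, y, θ) = (-6.2800, 8.4600, 357.6000°), ρ = 6.64
turn_right(64.8°): centre at ρ to the right, rotate −64.8° → (-0.4369, 4.3989, 292.8000°)
turn_left(65.5°): centre at ρ to the left, rotate +65.5° → (5.4873, 0.3350, 358.3000°)
turn_right(100.8°): centre at ρ to the right, rotate −100.8° → (11.7729, -7.7393, 257.5000°)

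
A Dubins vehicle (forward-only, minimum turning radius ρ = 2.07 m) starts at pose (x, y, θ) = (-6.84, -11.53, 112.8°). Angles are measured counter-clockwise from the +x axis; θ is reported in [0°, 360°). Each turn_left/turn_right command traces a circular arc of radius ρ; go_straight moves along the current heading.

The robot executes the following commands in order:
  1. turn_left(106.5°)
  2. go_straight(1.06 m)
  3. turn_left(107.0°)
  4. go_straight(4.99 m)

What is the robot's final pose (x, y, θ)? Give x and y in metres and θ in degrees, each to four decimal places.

set_pose: (x, y, θ) = (-6.8400, -11.5300, 112.8000°), ρ = 2.07
turn_left(106.5°): centre at ρ to the left, rotate +106.5° → (-10.0594, -10.7303, 219.3000°)
go_straight(1.06): x += 1.06·cos θ, y += 1.06·sin θ → (-10.8796, -11.4017, 219.3000°)
turn_left(107.0°): centre at ρ to the left, rotate +107.0° → (-10.7171, -14.7257, 326.3000°)
go_straight(4.99): x += 4.99·cos θ, y += 4.99·sin θ → (-6.5656, -17.4944, 326.3000°)

(-6.5656, -17.4944, 326.3000°)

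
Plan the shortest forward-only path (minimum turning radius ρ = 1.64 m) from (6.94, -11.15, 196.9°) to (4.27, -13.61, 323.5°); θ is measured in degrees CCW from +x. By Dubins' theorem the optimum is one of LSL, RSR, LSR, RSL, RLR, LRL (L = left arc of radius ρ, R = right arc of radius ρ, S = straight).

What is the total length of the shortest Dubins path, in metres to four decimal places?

Let ψ = atan2(Δy, Δx) = atan2(-2.46, -2.67) = -137.3441° be the start→goal bearing.
Normalize: d = |goal − start| / ρ = 3.630496/1.64 = 2.213717, α = (θ_start − ψ) mod 360° = 334.2441° = 5.833661 rad, β = (θ_goal − ψ) mod 360° = 100.8441° = 1.760062 rad.
Common terms: sin α = -0.434537, cos α = 0.900654, sin β = 0.982143, cos β = -0.188138, cos(α−β) = -0.596225, d² = 4.900543. Work in radians in the unit-radius frame; every candidate has L = ρ·(t + p + q).
LSL: p² = 2 + d² − 2cos(α−β) + 2d(sin α − sin β) = 1.820735; p = √p² = 1.349346; φ = atan2(cos β − cos α, d + sin α − sin β) = -0.938890 rad; t = (φ − α) mod 2π = 5.793820 rad, q = (β − φ) mod 2π = 2.698952 rad → L = 1.64·(5.793820 + 1.349346 + 2.698952) = 1.64·9.842118 = 16.141074 m
RSR: p² = 2 + d² − 2cos(α−β) + 2d(sin β − sin α) = 14.365250; p = √p² = 3.790152; φ = atan2(cos α − cos β, d − sin α + sin β) = 0.291374 rad; t = (α − φ) mod 2π = 5.542287 rad, q = (φ − β) mod 2π = 4.814497 rad → L = 1.64·(5.542287 + 3.790152 + 4.814497) = 1.64·14.146936 = 23.200974 m
LSR: p² = d² − 2 + 2cos(α−β) + 2d(sin α + sin β) = 4.132579; p = √p² = 2.032874; φ = atan2(−cos α − cos β, d + sin α + sin β) − atan2(−2, p) = 0.524721 rad; t = (φ − α) mod 2π = 0.974245 rad, q = (φ − β) mod 2π = 5.047844 rad → L = 1.64·(0.974245 + 2.032874 + 5.047844) = 1.64·8.054964 = 13.210141 m
RSL: p² = d² − 2 + 2cos(α−β) − 2d(sin α + sin β) = -0.716392 < 0 → infeasible
RLR: c = (6 − d² + 2cos(α−β) + 2d(sin α − sin β))/8 = -0.795656; p = 2π − arccos c = 3.792299 rad; φ = atan2(cos α − cos β, d − sin α + sin β) = 0.291374 rad; t = (α − φ + p/2) mod 2π = 1.155251 rad, q = (α − β − t + p) mod 2π = 0.427461 rad → L = 1.64·(1.155251 + 3.792299 + 0.427461) = 1.64·5.375011 = 8.815017 m
LRL: c = (6 − d² + 2cos(α−β) − 2d(sin α − sin β))/8 = 0.772408; p = 2π − arccos c = 5.595013 rad; φ = atan2(cos β − cos α, d + sin α − sin β) = -0.938890 rad; t = (φ − α + p/2) mod 2π = 2.308141 rad, q = (β − α − t + p) mod 2π = 5.496459 rad → L = 1.64·(2.308141 + 5.595013 + 5.496459) = 1.64·13.399613 = 21.975365 m
Shortest: RLR with L = 8.815017 m ≈ 8.8150 m

8.8150 m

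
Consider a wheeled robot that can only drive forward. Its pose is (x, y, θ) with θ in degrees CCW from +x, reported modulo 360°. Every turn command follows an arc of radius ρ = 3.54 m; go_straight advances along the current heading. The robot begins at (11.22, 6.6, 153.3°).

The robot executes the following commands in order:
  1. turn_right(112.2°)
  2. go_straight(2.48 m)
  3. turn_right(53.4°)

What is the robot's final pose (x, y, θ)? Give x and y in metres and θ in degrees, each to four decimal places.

(15.4336, 14.8516, 347.7000°)

set_pose: (x, y, θ) = (11.2200, 6.6000, 153.3000°), ρ = 3.54
turn_right(112.2°): centre at ρ to the right, rotate −112.2° → (10.4835, 12.4301, 41.1000°)
go_straight(2.48): x += 2.48·cos θ, y += 2.48·sin θ → (12.3523, 14.0604, 41.1000°)
turn_right(53.4°): centre at ρ to the right, rotate −53.4° → (15.4336, 14.8516, -12.3000° ≡ 347.7000°)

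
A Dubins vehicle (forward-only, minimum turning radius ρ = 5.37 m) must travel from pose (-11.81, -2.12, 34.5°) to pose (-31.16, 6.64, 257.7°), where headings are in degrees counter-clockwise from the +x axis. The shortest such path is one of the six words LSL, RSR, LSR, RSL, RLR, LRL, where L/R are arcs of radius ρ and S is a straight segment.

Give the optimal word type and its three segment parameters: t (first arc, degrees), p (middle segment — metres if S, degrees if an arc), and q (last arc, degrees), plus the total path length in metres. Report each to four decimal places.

LSL: t = 129.4111°, p = 11.5126 m, q = 93.7889°, L = 32.4318 m

Let ψ = atan2(Δy, Δx) = atan2(8.76, -19.35) = 155.6431° be the start→goal bearing.
Normalize: d = |goal − start| / ρ = 21.240530/5.37 = 3.955406, α = (θ_start − ψ) mod 360° = 238.8569° = 4.168839 rad, β = (θ_goal − ψ) mod 360° = 102.0569° = 1.781229 rad.
Common terms: sin α = -0.855878, cos α = -0.517177, sin β = 0.977941, cos β = -0.208883, cos(α−β) = -0.728969, d² = 15.645236. Work in radians in the unit-radius frame; every candidate has L = ρ·(t + p + q).
LSL: p² = 2 + d² − 2cos(α−β) + 2d(sin α − sin β) = 4.596177; p = √p² = 2.143870; φ = atan2(cos β − cos α, d + sin α − sin β) = 0.144303 rad; t = (φ − α) mod 2π = 2.258649 rad, q = (β − φ) mod 2π = 1.636926 rad → L = 5.37·(2.258649 + 2.143870 + 1.636926) = 5.37·6.039445 = 32.431817 m
RSR: p² = 2 + d² − 2cos(α−β) + 2d(sin β − sin α) = 33.610169; p = √p² = 5.797428; φ = atan2(cos α − cos β, d − sin α + sin β) = -0.053203 rad; t = (α − φ) mod 2π = 4.222042 rad, q = (φ − β) mod 2π = 4.448754 rad → L = 5.37·(4.222042 + 5.797428 + 4.448754) = 5.37·14.468224 = 77.694360 m
LSR: p² = d² − 2 + 2cos(α−β) + 2d(sin α + sin β) = 13.152912; p = √p² = 3.626694; φ = atan2(−cos α − cos β, d + sin α + sin β) − atan2(−2, p) = 0.680188 rad; t = (φ − α) mod 2π = 2.794534 rad, q = (φ − β) mod 2π = 5.182144 rad → L = 5.37·(2.794534 + 3.626694 + 5.182144) = 5.37·11.603373 = 62.310111 m
RSL: p² = d² − 2 + 2cos(α−β) − 2d(sin α + sin β) = 11.221685; p = √p² = 3.349878; φ = atan2(cos α + cos β, d − sin α − sin β) − atan2(2, p) = -0.725427 rad; t = (α − φ) mod 2π = 4.894266 rad, q = (β − φ) mod 2π = 2.506656 rad → L = 5.37·(4.894266 + 3.349878 + 2.506656) = 5.37·10.750800 = 57.731795 m
RLR: c = (6 − d² + 2cos(α−β) + 2d(sin α − sin β))/8 = -3.201271, |c| > 1 → infeasible
LRL: c = (6 − d² + 2cos(α−β) − 2d(sin α − sin β))/8 = 0.425478; p = 2π − arccos c = 5.151879 rad; φ = atan2(cos β − cos α, d + sin α − sin β) = 0.144303 rad; t = (φ − α + p/2) mod 2π = 4.834589 rad, q = (β − α − t + p) mod 2π = 4.212865 rad → L = 5.37·(4.834589 + 5.151879 + 4.212865) = 5.37·14.199333 = 76.250416 m
Shortest: LSL with L = 32.431817 m ≈ 32.4318 m
Convert LSL to answer units (arcs ×180/π): t = 2.258649·180/π = 129.4111°, p = ρ·p = 5.37·2.143870 = 11.5126 m, q = 1.636926·180/π = 93.7889°, L = 32.4318 m.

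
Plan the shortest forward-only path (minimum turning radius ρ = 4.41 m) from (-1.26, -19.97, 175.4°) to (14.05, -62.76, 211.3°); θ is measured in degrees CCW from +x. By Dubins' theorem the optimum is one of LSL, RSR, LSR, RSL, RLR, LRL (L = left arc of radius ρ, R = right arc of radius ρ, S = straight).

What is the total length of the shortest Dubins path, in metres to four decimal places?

53.2215 m

Let ψ = atan2(Δy, Δx) = atan2(-42.79, 15.31) = -70.3131° be the start→goal bearing.
Normalize: d = |goal − start| / ρ = 45.446454/4.41 = 10.305318, α = (θ_start − ψ) mod 360° = 245.7131° = 4.288503 rad, β = (θ_goal − ψ) mod 360° = 281.6131° = 4.915076 rad.
Common terms: sin α = -0.911497, cos α = -0.411306, sin β = -0.979529, cos β = 0.201302, cos(α−β) = 0.810042, d² = 106.199588. Work in radians in the unit-radius frame; every candidate has L = ρ·(t + p + q).
LSL: p² = 2 + d² − 2cos(α−β) + 2d(sin α − sin β) = 107.981685; p = √p² = 10.391424; φ = atan2(cos β − cos α, d + sin α − sin β) = 0.058987 rad; t = (φ − α) mod 2π = 2.053670 rad, q = (β − φ) mod 2π = 4.856088 rad → L = 4.41·(2.053670 + 10.391424 + 4.856088) = 4.41·17.301182 = 76.298213 m
RSR: p² = 2 + d² − 2cos(α−β) + 2d(sin β − sin α) = 105.177324; p = √p² = 10.255600; φ = atan2(cos α − cos β, d − sin α + sin β) = -0.059770 rad; t = (α − φ) mod 2π = 4.348272 rad, q = (φ − β) mod 2π = 1.308340 rad → L = 4.41·(4.348272 + 10.255600 + 1.308340) = 4.41·15.912212 = 70.172854 m
LSR: p² = d² − 2 + 2cos(α−β) + 2d(sin α + sin β) = 66.844408; p = √p² = 8.175843; φ = atan2(−cos α − cos β, d + sin α + sin β) − atan2(−2, p) = 0.264865 rad; t = (φ − α) mod 2π = 2.259547 rad, q = (φ − β) mod 2π = 1.632974 rad → L = 4.41·(2.259547 + 8.175843 + 1.632974) = 4.41·12.068364 = 53.221486 m
RSL: p² = d² − 2 + 2cos(α−β) − 2d(sin α + sin β) = 144.794933; p = √p² = 12.033077; φ = atan2(cos α + cos β, d − sin α − sin β) − atan2(2, p) = -0.181920 rad; t = (α − φ) mod 2π = 4.470422 rad, q = (β − φ) mod 2π = 5.096996 rad → L = 4.41·(4.470422 + 12.033077 + 5.096996) = 4.41·21.600495 = 95.258182 m
RLR: c = (6 − d² + 2cos(α−β) + 2d(sin α − sin β))/8 = -12.147165, |c| > 1 → infeasible
LRL: c = (6 − d² + 2cos(α−β) − 2d(sin α − sin β))/8 = -12.497711, |c| > 1 → infeasible
Shortest: LSR with L = 53.221486 m ≈ 53.2215 m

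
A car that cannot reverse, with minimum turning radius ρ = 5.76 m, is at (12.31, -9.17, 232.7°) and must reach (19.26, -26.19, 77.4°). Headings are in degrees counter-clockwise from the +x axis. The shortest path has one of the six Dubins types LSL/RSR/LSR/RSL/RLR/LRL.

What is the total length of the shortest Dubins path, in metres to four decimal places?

Let ψ = atan2(Δy, Δx) = atan2(-17.02, 6.95) = -67.7877° be the start→goal bearing.
Normalize: d = |goal − start| / ρ = 18.384311/5.76 = 3.191721, α = (θ_start − ψ) mod 360° = 300.4877° = 5.244500 rad, β = (θ_goal − ψ) mod 360° = 145.1877° = 2.534003 rad.
Common terms: sin α = -0.861738, cos α = 0.507353, sin β = 0.570890, cos β = -0.821027, cos(α−β) = -0.908508, d² = 10.187081. Work in radians in the unit-radius frame; every candidate has L = ρ·(t + p + q).
LSL: p² = 2 + d² − 2cos(α−β) + 2d(sin α − sin β) = 4.858999; p = √p² = 2.204314; φ = atan2(cos β − cos α, d + sin α − sin β) = -0.646789 rad; t = (φ − α) mod 2π = 0.391896 rad, q = (β − φ) mod 2π = 3.180793 rad → L = 5.76·(0.391896 + 2.204314 + 3.180793) = 5.76·5.777003 = 33.275536 m
RSR: p² = 2 + d² − 2cos(α−β) + 2d(sin β − sin α) = 23.149196; p = √p² = 4.811361; φ = atan2(cos α − cos β, d − sin α + sin β) = 0.279726 rad; t = (α − φ) mod 2π = 4.964774 rad, q = (φ − β) mod 2π = 4.028908 rad → L = 5.76·(4.964774 + 4.811361 + 4.028908) = 5.76·13.805043 = 79.517046 m
LSR: p² = d² − 2 + 2cos(α−β) + 2d(sin α + sin β) = 4.513452; p = √p² = 2.124489; φ = atan2(−cos α − cos β, d + sin α + sin β) − atan2(−2, p) = 0.862937 rad; t = (φ − α) mod 2π = 1.901622 rad, q = (φ − β) mod 2π = 4.612119 rad → L = 5.76·(1.901622 + 2.124489 + 4.612119) = 5.76·8.638230 = 49.756205 m
RSL: p² = d² − 2 + 2cos(α−β) − 2d(sin α + sin β) = 8.226677; p = √p² = 2.868218; φ = atan2(cos α + cos β, d − sin α − sin β) − atan2(2, p) = -0.698737 rad; t = (α − φ) mod 2π = 5.943236 rad, q = (β − φ) mod 2π = 3.232740 rad → L = 5.76·(5.943236 + 2.868218 + 3.232740) = 5.76·12.044195 = 69.374561 m
RLR: c = (6 − d² + 2cos(α−β) + 2d(sin α − sin β))/8 = -1.893649, |c| > 1 → infeasible
LRL: c = (6 − d² + 2cos(α−β) − 2d(sin α − sin β))/8 = 0.392625; p = 2π − arccos c = 5.115873 rad; φ = atan2(cos β − cos α, d + sin α − sin β) = -0.646789 rad; t = (φ − α + p/2) mod 2π = 2.949833 rad, q = (β − α − t + p) mod 2π = 5.738729 rad → L = 5.76·(2.949833 + 5.115873 + 5.738729) = 5.76·13.804435 = 79.513547 m
Shortest: LSL with L = 33.275536 m ≈ 33.2755 m

33.2755 m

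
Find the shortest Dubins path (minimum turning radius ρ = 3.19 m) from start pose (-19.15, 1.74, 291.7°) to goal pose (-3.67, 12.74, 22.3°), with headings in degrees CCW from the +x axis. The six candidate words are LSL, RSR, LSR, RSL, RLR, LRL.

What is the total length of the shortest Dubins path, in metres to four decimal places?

22.2168 m

Let ψ = atan2(Δy, Δx) = atan2(11.00, 15.48) = 35.3974° be the start→goal bearing.
Normalize: d = |goal − start| / ρ = 18.990271/3.19 = 5.953063, α = (θ_start − ψ) mod 360° = 256.3026° = 4.473325 rad, β = (θ_goal − ψ) mod 360° = 346.9026° = 6.054593 rad.
Common terms: sin α = -0.971560, cos α = -0.236794, sin β = -0.226607, cos β = 0.973986, cos(α−β) = -0.010472, d² = 35.438960. Work in radians in the unit-radius frame; every candidate has L = ρ·(t + p + q).
LSL: p² = 2 + d² − 2cos(α−β) + 2d(sin α − sin β) = 28.590398; p = √p² = 5.346999; φ = atan2(cos β − cos α, d + sin α − sin β) = 0.228422 rad; t = (φ − α) mod 2π = 2.038283 rad, q = (β − φ) mod 2π = 5.826171 rad → L = 3.19·(2.038283 + 5.346999 + 5.826171) = 3.19·13.211453 = 42.144534 m
RSR: p² = 2 + d² − 2cos(α−β) + 2d(sin β − sin α) = 46.329409; p = √p² = 6.806571; φ = atan2(cos α − cos β, d − sin α + sin β) = -0.178836 rad; t = (α − φ) mod 2π = 4.652160 rad, q = (φ − β) mod 2π = 0.049757 rad → L = 3.19·(4.652160 + 6.806571 + 0.049757) = 3.19·11.508488 = 36.712077 m
LSR: p² = d² − 2 + 2cos(α−β) + 2d(sin α + sin β) = 19.152492; p = √p² = 4.376356; φ = atan2(−cos α − cos β, d + sin α + sin β) − atan2(−2, p) = 0.274847 rad; t = (φ − α) mod 2π = 2.084708 rad, q = (φ − β) mod 2π = 0.503439 rad → L = 3.19·(2.084708 + 4.376356 + 0.503439) = 3.19·6.964503 = 22.216764 m
RSL: p² = d² − 2 + 2cos(α−β) − 2d(sin α + sin β) = 47.683541; p = √p² = 6.905327; φ = atan2(cos α + cos β, d − sin α − sin β) − atan2(2, p) = -0.179194 rad; t = (α − φ) mod 2π = 4.652519 rad, q = (β − φ) mod 2π = 6.233787 rad → L = 3.19·(4.652519 + 6.905327 + 6.233787) = 3.19·17.791633 = 56.755308 m
RLR: c = (6 − d² + 2cos(α−β) + 2d(sin α − sin β))/8 = -4.791176, |c| > 1 → infeasible
LRL: c = (6 − d² + 2cos(α−β) − 2d(sin α − sin β))/8 = -2.573800, |c| > 1 → infeasible
Shortest: LSR with L = 22.216764 m ≈ 22.2168 m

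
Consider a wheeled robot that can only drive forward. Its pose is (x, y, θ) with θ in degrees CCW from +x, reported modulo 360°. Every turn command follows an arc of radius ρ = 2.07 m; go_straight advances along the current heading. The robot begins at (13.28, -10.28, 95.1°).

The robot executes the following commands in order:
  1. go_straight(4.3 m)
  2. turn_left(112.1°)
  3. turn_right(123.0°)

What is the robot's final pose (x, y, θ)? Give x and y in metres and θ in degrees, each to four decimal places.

(6.8842, -2.2897, 84.2000°)

set_pose: (x, y, θ) = (13.2800, -10.2800, 95.1000°), ρ = 2.07
go_straight(4.3): x += 4.3·cos θ, y += 4.3·sin θ → (12.8978, -5.9970, 95.1000°)
turn_left(112.1°): centre at ρ to the left, rotate +112.1° → (9.8898, -4.3399, 207.2000°)
turn_right(123.0°): centre at ρ to the right, rotate −123.0° → (6.8842, -2.2897, 84.2000°)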